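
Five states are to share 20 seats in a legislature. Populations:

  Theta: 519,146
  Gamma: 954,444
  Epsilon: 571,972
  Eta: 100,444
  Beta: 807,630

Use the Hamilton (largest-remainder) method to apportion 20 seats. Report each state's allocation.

The standard divisor is 2953636/20 ≈ 147681.8.
Standard quotas: Theta 3.5153, Gamma 6.4628, Epsilon 3.8730, Eta 0.6801, Beta 5.4687.
Lower quotas: Theta 3, Gamma 6, Epsilon 3, Eta 0, Beta 5 (sum 17, leaving 3 seats).
Remainders in descending order: Epsilon 0.8730, Eta 0.6801, Theta 0.5153, Beta 0.4687, Gamma 0.4628.
Largest remainders: Epsilon, Eta, Theta receive the extra seats.

Theta 4, Gamma 6, Epsilon 4, Eta 1, Beta 5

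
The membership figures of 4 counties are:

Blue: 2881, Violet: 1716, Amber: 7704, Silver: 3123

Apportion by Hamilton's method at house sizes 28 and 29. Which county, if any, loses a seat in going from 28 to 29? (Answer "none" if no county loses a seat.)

none

At 28 seats: Blue 5, Violet 3, Amber 14, Silver 6.
At 29 seats: Blue 5, Violet 3, Amber 15, Silver 6.
No county's allocation decreased.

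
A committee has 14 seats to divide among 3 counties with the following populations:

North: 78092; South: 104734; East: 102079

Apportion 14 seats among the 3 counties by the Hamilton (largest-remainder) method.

North=4; South=5; East=5

Total 284905; standard divisor 284905/14 ≈ 20350.357.
Standard quotas: North 3.8374, South 5.1465, East 5.0161.
Lower quotas: North 3, South 5, East 5 (sum 13, leaving 1 seat).
Remainders in descending order: North 0.8374, South 0.1465, East 0.0161.
The surplus seat goes to North.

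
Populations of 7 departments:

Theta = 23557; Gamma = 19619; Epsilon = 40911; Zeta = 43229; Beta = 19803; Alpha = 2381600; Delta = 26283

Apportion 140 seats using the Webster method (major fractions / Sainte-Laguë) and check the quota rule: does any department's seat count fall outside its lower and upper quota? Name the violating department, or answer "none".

Standard quotas: Theta 1.291, Gamma 1.075, Epsilon 2.242, Zeta 2.369, Beta 1.085, Alpha 130.499, Delta 1.440.
Webster allocation: Theta 1, Gamma 1, Epsilon 2, Zeta 2, Beta 1, Alpha 132, Delta 1.
Alpha has quota 130.499 (lower 130, upper 131) but receives 132 — outside the quota interval.

Alpha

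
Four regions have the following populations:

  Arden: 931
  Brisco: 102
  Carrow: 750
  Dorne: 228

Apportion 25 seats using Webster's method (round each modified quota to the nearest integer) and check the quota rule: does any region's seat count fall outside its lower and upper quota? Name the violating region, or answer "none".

none

Standard quotas: Arden 11.574, Brisco 1.268, Carrow 9.324, Dorne 2.834.
Webster allocation: Arden 12, Brisco 1, Carrow 9, Dorne 3.
Every allocation lies between the lower and upper quota.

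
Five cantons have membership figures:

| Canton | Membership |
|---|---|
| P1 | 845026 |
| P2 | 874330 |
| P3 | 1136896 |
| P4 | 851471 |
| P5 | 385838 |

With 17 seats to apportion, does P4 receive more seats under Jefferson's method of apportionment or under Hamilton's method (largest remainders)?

Jefferson

Jefferson: P1 3, P2 4, P3 5, P4 4, P5 1.
Hamilton: P1 3, P2 4, P3 5, P4 3, P5 2.
P4 gets 4 under Jefferson and 3 under Hamilton.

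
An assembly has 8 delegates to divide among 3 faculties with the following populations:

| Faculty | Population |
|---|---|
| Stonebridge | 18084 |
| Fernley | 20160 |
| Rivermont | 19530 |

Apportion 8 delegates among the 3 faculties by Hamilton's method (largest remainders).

Stonebridge=2, Fernley=3, Rivermont=3

The standard divisor is 57774/8 ≈ 7221.75.
Standard quotas: Stonebridge 2.5041, Fernley 2.7916, Rivermont 2.7043.
Lower quotas: Stonebridge 2, Fernley 2, Rivermont 2 (sum 6, leaving 2 seats).
Remainders in descending order: Fernley 0.7916, Rivermont 0.7043, Stonebridge 0.5041.
Largest remainders: Fernley, Rivermont receive the extra seats.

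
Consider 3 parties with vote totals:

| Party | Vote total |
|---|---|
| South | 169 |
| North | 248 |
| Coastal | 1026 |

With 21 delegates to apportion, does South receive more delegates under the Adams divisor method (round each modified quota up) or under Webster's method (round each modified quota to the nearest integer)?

Adams

Adams: South 3, North 4, Coastal 14.
Webster: South 2, North 4, Coastal 15.
South gets 3 under Adams and 2 under Webster.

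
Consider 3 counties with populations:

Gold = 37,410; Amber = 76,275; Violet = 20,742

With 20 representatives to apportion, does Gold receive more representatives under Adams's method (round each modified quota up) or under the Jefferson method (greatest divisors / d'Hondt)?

Adams: Gold 6, Amber 11, Violet 3.
Jefferson: Gold 5, Amber 12, Violet 3.
Gold gets 6 under Adams and 5 under Jefferson.

Adams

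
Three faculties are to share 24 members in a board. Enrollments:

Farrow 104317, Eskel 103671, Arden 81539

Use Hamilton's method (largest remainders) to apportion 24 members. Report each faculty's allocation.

Farrow 9, Eskel 8, Arden 7

Total 289527; standard divisor 289527/24 ≈ 12063.625.
Standard quotas: Farrow 8.6472, Eskel 8.5937, Arden 6.7591.
Lower quotas: Farrow 8, Eskel 8, Arden 6 (sum 22, leaving 2 seats).
Remainders in descending order: Arden 0.7591, Farrow 0.6472, Eskel 0.5937.
The surplus seats go to Arden, Farrow.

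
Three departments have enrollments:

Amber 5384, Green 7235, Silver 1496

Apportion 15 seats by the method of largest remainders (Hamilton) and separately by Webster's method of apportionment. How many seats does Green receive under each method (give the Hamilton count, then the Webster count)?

8 and 7

Hamilton: Amber 6, Green 8, Silver 1.
Webster: Amber 6, Green 7, Silver 2.
Green gets 8 under Hamilton and 7 under Webster.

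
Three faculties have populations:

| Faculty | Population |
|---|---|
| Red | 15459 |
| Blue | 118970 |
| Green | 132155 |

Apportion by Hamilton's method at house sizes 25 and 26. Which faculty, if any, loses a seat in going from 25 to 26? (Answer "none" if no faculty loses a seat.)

At 25 seats: Red 2, Blue 11, Green 12.
At 26 seats: Red 1, Blue 12, Green 13.
Red drops from 2 to 1.

Red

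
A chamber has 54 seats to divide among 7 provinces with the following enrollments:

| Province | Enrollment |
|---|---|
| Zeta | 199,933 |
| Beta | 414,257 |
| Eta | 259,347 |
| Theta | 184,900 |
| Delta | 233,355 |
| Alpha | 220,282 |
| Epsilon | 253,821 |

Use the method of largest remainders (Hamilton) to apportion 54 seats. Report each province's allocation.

Zeta 6; Beta 13; Eta 8; Theta 5; Delta 7; Alpha 7; Epsilon 8

The standard divisor is 1765895/54 ≈ 32701.759.
Standard quotas: Zeta 6.1138, Beta 12.6677, Eta 7.9307, Theta 5.6541, Delta 7.1359, Alpha 6.7361, Epsilon 7.7617.
Lower quotas: Zeta 6, Beta 12, Eta 7, Theta 5, Delta 7, Alpha 6, Epsilon 7 (sum 50, leaving 4 seats).
Remainders in descending order: Eta 0.9307, Epsilon 0.7617, Alpha 0.7361, Beta 0.6677, Theta 0.6541, Delta 0.1359, Zeta 0.1138.
The surplus seats go to Eta, Epsilon, Alpha, Beta.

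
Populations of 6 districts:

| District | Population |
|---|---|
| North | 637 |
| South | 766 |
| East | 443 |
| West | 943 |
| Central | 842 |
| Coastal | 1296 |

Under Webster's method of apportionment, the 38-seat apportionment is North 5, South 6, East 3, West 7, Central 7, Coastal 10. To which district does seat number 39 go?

East

Priority for the next seat is population ÷ (current seats + 0.5).
Priorities: North 115.818, South 117.846, East 126.571, West 125.733, Central 112.267, Coastal 123.429.
Highest priority: East.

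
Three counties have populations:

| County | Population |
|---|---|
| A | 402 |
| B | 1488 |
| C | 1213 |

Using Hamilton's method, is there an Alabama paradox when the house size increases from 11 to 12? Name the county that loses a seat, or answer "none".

At 11 seats: A 2, B 5, C 4.
At 12 seats: A 1, B 6, C 5.
A drops from 2 to 1.

A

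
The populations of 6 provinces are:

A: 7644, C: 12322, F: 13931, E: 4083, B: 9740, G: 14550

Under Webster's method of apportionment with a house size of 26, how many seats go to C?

Standard divisor 62270/26 ≈ 2395; standard quotas: A 3.192, C 5.145, F 5.817, E 1.705, B 4.067, G 6.075.
Rounding to the nearest integer gives A 3, C 5, F 6, E 2, B 4, G 6 — total 26, matching the house size, so no adjustment is needed.
C receives 5.

5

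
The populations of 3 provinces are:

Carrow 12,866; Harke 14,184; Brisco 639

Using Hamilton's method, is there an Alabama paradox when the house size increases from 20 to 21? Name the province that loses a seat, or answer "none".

Brisco

At 20 seats: Carrow 9, Harke 10, Brisco 1.
At 21 seats: Carrow 10, Harke 11, Brisco 0.
Brisco drops from 1 to 0.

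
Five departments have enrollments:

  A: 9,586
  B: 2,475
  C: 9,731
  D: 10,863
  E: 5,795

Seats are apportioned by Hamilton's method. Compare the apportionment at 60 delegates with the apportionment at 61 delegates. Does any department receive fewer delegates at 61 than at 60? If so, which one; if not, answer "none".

At 60 seats: A 15, B 4, C 15, D 17, E 9.
At 61 seats: A 15, B 4, C 16, D 17, E 9.
No department's allocation decreased.

none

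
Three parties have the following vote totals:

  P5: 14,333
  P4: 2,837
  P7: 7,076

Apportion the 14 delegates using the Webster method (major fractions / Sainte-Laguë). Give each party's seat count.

Standard divisor 24246/14 ≈ 1731.857; standard quotas: P5 8.276, P4 1.638, P7 4.086.
Rounding to the nearest integer gives P5 8, P4 2, P7 4 — total 14, matching the house size, so no adjustment is needed.

P5: 8, P4: 2, P7: 4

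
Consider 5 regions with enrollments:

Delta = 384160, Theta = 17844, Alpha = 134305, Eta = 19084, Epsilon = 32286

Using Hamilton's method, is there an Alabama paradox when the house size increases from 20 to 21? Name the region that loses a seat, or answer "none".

At 20 seats: Delta 13, Theta 1, Alpha 4, Eta 1, Epsilon 1.
At 21 seats: Delta 14, Theta 0, Alpha 5, Eta 1, Epsilon 1.
Theta drops from 1 to 0.

Theta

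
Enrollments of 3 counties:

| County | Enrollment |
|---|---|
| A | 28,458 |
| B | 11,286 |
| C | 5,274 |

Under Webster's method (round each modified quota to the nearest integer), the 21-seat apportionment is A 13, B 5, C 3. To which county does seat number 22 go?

Priority for the next seat is population ÷ (current seats + 0.5).
Priorities: A 2108.000, B 2052.000, C 1506.857.
Highest priority: A.

A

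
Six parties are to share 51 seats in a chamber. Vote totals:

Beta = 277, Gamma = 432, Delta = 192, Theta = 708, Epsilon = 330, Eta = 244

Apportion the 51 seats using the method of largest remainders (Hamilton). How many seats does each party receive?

The standard divisor is 2183/51 ≈ 42.804.
Standard quotas: Beta 6.471, Gamma 10.093, Delta 4.486, Theta 16.541, Epsilon 7.710, Eta 5.700.
Lower quotas: Beta 6, Gamma 10, Delta 4, Theta 16, Epsilon 7, Eta 5 (sum 48, leaving 3 seats).
Remainders in descending order: Epsilon 0.710, Eta 0.700, Theta 0.541, Delta 0.486, Beta 0.471, Gamma 0.093.
Largest remainders: Epsilon, Eta, Theta receive the extra seats.

Beta 6, Gamma 10, Delta 4, Theta 17, Epsilon 8, Eta 6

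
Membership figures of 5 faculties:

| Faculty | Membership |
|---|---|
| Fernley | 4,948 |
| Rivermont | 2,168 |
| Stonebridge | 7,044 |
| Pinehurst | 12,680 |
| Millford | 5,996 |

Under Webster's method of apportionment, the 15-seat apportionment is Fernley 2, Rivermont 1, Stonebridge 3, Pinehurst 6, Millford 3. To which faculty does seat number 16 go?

Priority for the next seat is population ÷ (current seats + 0.5).
Priorities: Fernley 1979.200, Rivermont 1445.333, Stonebridge 2012.571, Pinehurst 1950.769, Millford 1713.143.
Highest priority: Stonebridge.

Stonebridge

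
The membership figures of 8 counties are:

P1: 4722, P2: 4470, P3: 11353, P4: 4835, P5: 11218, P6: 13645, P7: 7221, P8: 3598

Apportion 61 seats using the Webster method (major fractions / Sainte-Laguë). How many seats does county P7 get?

7

Standard divisor 61062/61 ≈ 1001.016; standard quotas: P1 4.717, P2 4.465, P3 11.341, P4 4.830, P5 11.207, P6 13.631, P7 7.214, P8 3.594.
Rounding to the nearest integer gives P1 5, P2 4, P3 11, P4 5, P5 11, P6 14, P7 7, P8 4 — total 61, matching the house size, so no adjustment is needed.
P7 receives 7.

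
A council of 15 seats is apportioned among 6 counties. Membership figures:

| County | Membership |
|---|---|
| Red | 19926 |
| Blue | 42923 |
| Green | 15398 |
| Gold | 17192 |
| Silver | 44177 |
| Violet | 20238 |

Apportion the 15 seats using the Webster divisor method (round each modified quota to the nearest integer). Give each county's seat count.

Red 2, Blue 4, Green 1, Gold 2, Silver 4, Violet 2

Standard divisor 159854/15 ≈ 10656.933; standard quotas: Red 1.870, Blue 4.028, Green 1.445, Gold 1.613, Silver 4.145, Violet 1.899.
Rounding to the nearest integer gives Red 2, Blue 4, Green 1, Gold 2, Silver 4, Violet 2 — total 15, matching the house size, so no adjustment is needed.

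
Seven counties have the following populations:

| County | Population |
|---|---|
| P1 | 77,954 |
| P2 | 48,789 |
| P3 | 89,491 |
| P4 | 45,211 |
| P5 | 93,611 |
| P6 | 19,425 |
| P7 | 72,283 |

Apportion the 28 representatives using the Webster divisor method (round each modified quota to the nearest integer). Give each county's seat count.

P1: 5, P2: 3, P3: 6, P4: 3, P5: 6, P6: 1, P7: 4

Standard divisor 446764/28 ≈ 15955.857; standard quotas: P1 4.886, P2 3.058, P3 5.609, P4 2.834, P5 5.867, P6 1.217, P7 4.530.
Rounding to the nearest integer gives 5, 3, 6, 3, 6, 1, 5 = 29 seats, so the divisor must be adjusted.
With modified divisor 16200: modified quotas P1 4.812, P2 3.012, P3 5.524, P4 2.791, P5 5.778, P6 1.199, P7 4.462.
Rounding to the nearest integer: P1 5, P2 3, P3 6, P4 3, P5 6, P6 1, P7 4 (total 28).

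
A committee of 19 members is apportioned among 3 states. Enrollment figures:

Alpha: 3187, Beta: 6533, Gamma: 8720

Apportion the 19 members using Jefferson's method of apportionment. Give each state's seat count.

Alpha 3; Beta 7; Gamma 9

Standard divisor 18440/19 ≈ 970.526; standard quotas: Alpha 3.284, Beta 6.731, Gamma 8.985.
Rounding down gives 3, 6, 8 = 17 seats, so the divisor must be adjusted.
With modified divisor 900: modified quotas Alpha 3.541, Beta 7.259, Gamma 9.689.
Rounding down: Alpha 3, Beta 7, Gamma 9 (total 19).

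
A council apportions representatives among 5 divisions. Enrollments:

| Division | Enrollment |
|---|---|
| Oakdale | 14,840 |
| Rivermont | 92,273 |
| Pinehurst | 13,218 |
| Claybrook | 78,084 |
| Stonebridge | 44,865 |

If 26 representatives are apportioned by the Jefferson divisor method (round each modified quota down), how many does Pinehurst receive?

1

Standard divisor 243280/26 ≈ 9356.923; standard quotas: Oakdale 1.586, Rivermont 9.861, Pinehurst 1.413, Claybrook 8.345, Stonebridge 4.795.
Rounding down gives 1, 9, 1, 8, 4 = 23 seats, so the divisor must be adjusted.
With modified divisor 8500: modified quotas Oakdale 1.746, Rivermont 10.856, Pinehurst 1.555, Claybrook 9.186, Stonebridge 5.278.
Rounding down: Oakdale 1, Rivermont 10, Pinehurst 1, Claybrook 9, Stonebridge 5 (total 26).
Pinehurst receives 1.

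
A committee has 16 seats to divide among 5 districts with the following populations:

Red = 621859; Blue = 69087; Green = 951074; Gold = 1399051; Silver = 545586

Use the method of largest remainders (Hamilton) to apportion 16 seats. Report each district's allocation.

Standard divisor: 3586657 ÷ 16 ≈ 224166.062.
Standard quotas: Red 2.7741, Blue 0.3082, Green 4.2427, Gold 6.2411, Silver 2.4338.
Lower quotas: Red 2, Blue 0, Green 4, Gold 6, Silver 2 (sum 14, leaving 2 seats).
Remainders in descending order: Red 0.7741, Silver 0.4338, Blue 0.3082, Green 0.2427, Gold 0.2411.
The surplus seats go to Red, Silver.

Red 3, Blue 0, Green 4, Gold 6, Silver 3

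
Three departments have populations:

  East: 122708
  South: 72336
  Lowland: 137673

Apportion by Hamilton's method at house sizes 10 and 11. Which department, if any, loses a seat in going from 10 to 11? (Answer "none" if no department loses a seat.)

At 10 seats: East 4, South 2, Lowland 4.
At 11 seats: East 4, South 2, Lowland 5.
No department's allocation decreased.

none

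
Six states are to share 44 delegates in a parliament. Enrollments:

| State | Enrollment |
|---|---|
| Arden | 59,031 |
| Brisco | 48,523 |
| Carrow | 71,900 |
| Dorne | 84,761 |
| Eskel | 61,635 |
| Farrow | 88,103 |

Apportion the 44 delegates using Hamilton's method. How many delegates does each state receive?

Arden 6, Brisco 5, Carrow 8, Dorne 9, Eskel 7, Farrow 9

The standard divisor is 413953/44 ≈ 9408.023.
Standard quotas: Arden 6.2745, Brisco 5.1576, Carrow 7.6424, Dorne 9.0094, Eskel 6.5513, Farrow 9.3647.
Lower quotas: Arden 6, Brisco 5, Carrow 7, Dorne 9, Eskel 6, Farrow 9 (sum 42, leaving 2 seats).
Remainders in descending order: Carrow 0.6424, Eskel 0.5513, Farrow 0.3647, Arden 0.2745, Brisco 0.1576, Dorne 0.0094.
Largest remainders: Carrow, Eskel receive the extra seats.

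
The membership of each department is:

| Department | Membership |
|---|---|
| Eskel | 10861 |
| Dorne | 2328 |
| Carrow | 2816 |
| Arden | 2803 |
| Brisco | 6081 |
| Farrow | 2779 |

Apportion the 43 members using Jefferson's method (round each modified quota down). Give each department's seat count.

Eskel 18, Dorne 3, Carrow 4, Arden 4, Brisco 10, Farrow 4

Standard divisor 27668/43 ≈ 643.442; standard quotas: Eskel 16.880, Dorne 3.618, Carrow 4.376, Arden 4.356, Brisco 9.451, Farrow 4.319.
Rounding down gives 16, 3, 4, 4, 9, 4 = 40 seats, so the divisor must be adjusted.
With modified divisor 600: modified quotas Eskel 18.102, Dorne 3.880, Carrow 4.693, Arden 4.672, Brisco 10.135, Farrow 4.632.
Rounding down: Eskel 18, Dorne 3, Carrow 4, Arden 4, Brisco 10, Farrow 4 (total 43).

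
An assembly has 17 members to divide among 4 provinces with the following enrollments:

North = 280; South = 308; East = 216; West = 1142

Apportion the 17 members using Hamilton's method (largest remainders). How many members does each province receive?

North: 2, South: 3, East: 2, West: 10

Standard divisor: 1946 ÷ 17 ≈ 114.471.
Standard quotas: North 2.446, South 2.691, East 1.887, West 9.976.
Lower quotas: North 2, South 2, East 1, West 9 (sum 14, leaving 3 seats).
Remainders in descending order: West 0.976, East 0.887, South 0.691, North 0.446.
Largest remainders: West, East, South receive the extra seats.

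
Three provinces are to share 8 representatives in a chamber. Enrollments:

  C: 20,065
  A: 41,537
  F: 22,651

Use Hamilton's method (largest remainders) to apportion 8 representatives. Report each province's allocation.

The standard divisor is 84253/8 ≈ 10531.625.
Standard quotas: C 1.9052, A 3.9440, F 2.1508.
Lower quotas: C 1, A 3, F 2 (sum 6, leaving 2 seats).
Remainders in descending order: A 0.9440, C 0.9052, F 0.1508.
The surplus seats go to A, C.

C 2, A 4, F 2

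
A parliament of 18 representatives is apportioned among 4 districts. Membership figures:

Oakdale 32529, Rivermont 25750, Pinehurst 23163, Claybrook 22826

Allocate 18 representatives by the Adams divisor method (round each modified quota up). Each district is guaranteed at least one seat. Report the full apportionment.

Oakdale: 6, Rivermont: 4, Pinehurst: 4, Claybrook: 4

Standard divisor 104268/18 ≈ 5792.667; standard quotas: Oakdale 5.616, Rivermont 4.445, Pinehurst 3.999, Claybrook 3.940.
Rounding up gives 6, 5, 4, 4 = 19 seats, so the divisor must be adjusted.
With modified divisor 6470: modified quotas Oakdale 5.028, Rivermont 3.980, Pinehurst 3.580, Claybrook 3.528.
Rounding up: Oakdale 6, Rivermont 4, Pinehurst 4, Claybrook 4 (total 18).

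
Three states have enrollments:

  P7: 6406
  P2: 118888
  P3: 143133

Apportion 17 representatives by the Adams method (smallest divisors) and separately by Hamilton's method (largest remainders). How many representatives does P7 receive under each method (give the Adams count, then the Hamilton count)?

1 and 0

Adams: P7 1, P2 7, P3 9.
Hamilton: P7 0, P2 8, P3 9.
P7 gets 1 under Adams and 0 under Hamilton.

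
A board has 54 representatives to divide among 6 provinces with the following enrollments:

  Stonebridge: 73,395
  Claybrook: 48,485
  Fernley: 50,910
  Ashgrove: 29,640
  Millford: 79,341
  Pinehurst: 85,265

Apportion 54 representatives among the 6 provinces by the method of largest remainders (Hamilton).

Total 367036; standard divisor 367036/54 ≈ 6796.963.
Standard quotas: Stonebridge 10.7982, Claybrook 7.1333, Fernley 7.4901, Ashgrove 4.3608, Millford 11.6730, Pinehurst 12.5446.
Lower quotas: Stonebridge 10, Claybrook 7, Fernley 7, Ashgrove 4, Millford 11, Pinehurst 12 (sum 51, leaving 3 seats).
Remainders in descending order: Stonebridge 0.7982, Millford 0.6730, Pinehurst 0.5446, Fernley 0.4901, Ashgrove 0.3608, Claybrook 0.1333.
Largest remainders: Stonebridge, Millford, Pinehurst receive the extra seats.

Stonebridge: 11, Claybrook: 7, Fernley: 7, Ashgrove: 4, Millford: 12, Pinehurst: 13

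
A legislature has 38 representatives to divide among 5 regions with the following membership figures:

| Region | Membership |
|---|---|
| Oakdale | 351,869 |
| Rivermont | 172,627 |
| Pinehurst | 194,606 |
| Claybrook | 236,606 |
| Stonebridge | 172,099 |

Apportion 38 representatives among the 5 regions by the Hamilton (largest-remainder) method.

Oakdale: 12; Rivermont: 6; Pinehurst: 6; Claybrook: 8; Stonebridge: 6

The standard divisor is 1127807/38 ≈ 29679.132.
Standard quotas: Oakdale 11.8558, Rivermont 5.8164, Pinehurst 6.5570, Claybrook 7.9721, Stonebridge 5.7987.
Lower quotas: Oakdale 11, Rivermont 5, Pinehurst 6, Claybrook 7, Stonebridge 5 (sum 34, leaving 4 seats).
Remainders in descending order: Claybrook 0.9721, Oakdale 0.8558, Rivermont 0.8164, Stonebridge 0.7987, Pinehurst 0.5570.
The surplus seats go to Claybrook, Oakdale, Rivermont, Stonebridge.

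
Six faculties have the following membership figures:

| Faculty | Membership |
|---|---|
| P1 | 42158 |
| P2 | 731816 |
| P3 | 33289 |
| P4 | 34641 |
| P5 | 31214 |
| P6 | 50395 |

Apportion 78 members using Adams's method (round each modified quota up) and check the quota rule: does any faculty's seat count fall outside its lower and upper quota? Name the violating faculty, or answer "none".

Standard quotas: P1 3.561, P2 61.809, P3 2.812, P4 2.926, P5 2.636, P6 4.256.
Adams allocation: P1 4, P2 60, P3 3, P4 3, P5 3, P6 5.
P2 has quota 61.809 (lower 61, upper 62) but receives 60 — outside the quota interval.

P2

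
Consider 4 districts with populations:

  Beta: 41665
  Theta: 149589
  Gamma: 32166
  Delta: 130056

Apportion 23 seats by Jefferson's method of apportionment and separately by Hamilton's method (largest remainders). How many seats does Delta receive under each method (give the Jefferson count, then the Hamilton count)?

Jefferson: Beta 2, Theta 10, Gamma 2, Delta 9.
Hamilton: Beta 3, Theta 10, Gamma 2, Delta 8.
Delta gets 9 under Jefferson and 8 under Hamilton.

9 and 8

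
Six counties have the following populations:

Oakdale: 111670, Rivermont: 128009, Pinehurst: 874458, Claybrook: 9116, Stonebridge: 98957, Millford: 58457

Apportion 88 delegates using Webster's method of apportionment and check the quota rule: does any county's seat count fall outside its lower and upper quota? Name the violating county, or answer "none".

Standard quotas: Oakdale 7.673, Rivermont 8.796, Pinehurst 60.088, Claybrook 0.626, Stonebridge 6.800, Millford 4.017.
Webster allocation: Oakdale 8, Rivermont 9, Pinehurst 59, Claybrook 1, Stonebridge 7, Millford 4.
Pinehurst has quota 60.088 (lower 60, upper 61) but receives 59 — outside the quota interval.

Pinehurst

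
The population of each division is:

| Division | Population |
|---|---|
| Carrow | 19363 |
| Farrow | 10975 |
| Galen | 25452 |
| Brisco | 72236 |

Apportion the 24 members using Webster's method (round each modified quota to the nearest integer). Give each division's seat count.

Carrow 4, Farrow 2, Galen 5, Brisco 13

Standard divisor 128026/24 ≈ 5334.417; standard quotas: Carrow 3.630, Farrow 2.057, Galen 4.771, Brisco 13.541.
Rounding to the nearest integer gives 4, 2, 5, 14 = 25 seats, so the divisor must be adjusted.
With modified divisor 5400: modified quotas Carrow 3.586, Farrow 2.032, Galen 4.713, Brisco 13.377.
Rounding to the nearest integer: Carrow 4, Farrow 2, Galen 5, Brisco 13 (total 24).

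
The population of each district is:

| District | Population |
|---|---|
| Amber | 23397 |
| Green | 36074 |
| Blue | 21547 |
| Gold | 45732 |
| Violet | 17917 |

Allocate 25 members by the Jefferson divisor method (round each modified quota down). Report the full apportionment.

Amber=4, Green=6, Blue=4, Gold=8, Violet=3

Standard divisor 144667/25 ≈ 5786.68; standard quotas: Amber 4.043, Green 6.234, Blue 3.724, Gold 7.903, Violet 3.096.
Rounding down gives 4, 6, 3, 7, 3 = 23 seats, so the divisor must be adjusted.
With modified divisor 5300: modified quotas Amber 4.415, Green 6.806, Blue 4.065, Gold 8.629, Violet 3.381.
Rounding down: Amber 4, Green 6, Blue 4, Gold 8, Violet 3 (total 25).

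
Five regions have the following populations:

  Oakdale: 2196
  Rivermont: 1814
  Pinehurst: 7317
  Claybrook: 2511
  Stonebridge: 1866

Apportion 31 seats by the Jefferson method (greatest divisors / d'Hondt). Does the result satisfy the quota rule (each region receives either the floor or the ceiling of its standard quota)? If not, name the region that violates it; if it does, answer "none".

Standard quotas: Oakdale 4.335, Rivermont 3.581, Pinehurst 14.444, Claybrook 4.957, Stonebridge 3.684.
Jefferson allocation: Oakdale 4, Rivermont 3, Pinehurst 15, Claybrook 5, Stonebridge 4.
Every allocation lies between the lower and upper quota.

none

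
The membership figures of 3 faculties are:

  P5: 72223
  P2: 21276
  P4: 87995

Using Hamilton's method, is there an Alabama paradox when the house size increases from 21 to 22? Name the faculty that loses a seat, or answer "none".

P2

At 21 seats: P5 8, P2 3, P4 10.
At 22 seats: P5 9, P2 2, P4 11.
P2 drops from 3 to 2.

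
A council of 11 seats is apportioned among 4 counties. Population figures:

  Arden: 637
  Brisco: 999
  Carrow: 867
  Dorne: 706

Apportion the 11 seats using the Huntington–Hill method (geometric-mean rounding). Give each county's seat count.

With divisor 288.3: modified quotas Arden 2.210, Brisco 3.465, Carrow 3.007, Dorne 2.449.
Geometric-mean thresholds: Arden √(2·3)=2.449, Brisco √(3·4)=3.464, Carrow √(3·4)=3.464, Dorne √(2·3)=2.449.
Each quota rounded against its threshold gives Arden 2, Brisco 4, Carrow 3, Dorne 2 (total 11).

Arden=2; Brisco=4; Carrow=3; Dorne=2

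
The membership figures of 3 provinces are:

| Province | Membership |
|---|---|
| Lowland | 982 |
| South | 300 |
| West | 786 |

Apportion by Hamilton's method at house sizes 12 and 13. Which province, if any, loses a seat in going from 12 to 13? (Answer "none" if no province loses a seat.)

none

At 12 seats: Lowland 6, South 2, West 4.
At 13 seats: Lowland 6, South 2, West 5.
No province's allocation decreased.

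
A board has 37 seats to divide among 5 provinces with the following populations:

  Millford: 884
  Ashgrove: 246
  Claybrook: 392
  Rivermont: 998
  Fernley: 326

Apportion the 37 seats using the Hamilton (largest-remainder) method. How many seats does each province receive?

Millford: 12, Ashgrove: 3, Claybrook: 5, Rivermont: 13, Fernley: 4

The standard divisor is 2846/37 ≈ 76.919.
Standard quotas: Millford 11.493, Ashgrove 3.198, Claybrook 5.096, Rivermont 12.975, Fernley 4.238.
Lower quotas: Millford 11, Ashgrove 3, Claybrook 5, Rivermont 12, Fernley 4 (sum 35, leaving 2 seats).
Remainders in descending order: Rivermont 0.975, Millford 0.493, Fernley 0.238, Ashgrove 0.198, Claybrook 0.096.
The surplus seats go to Rivermont, Millford.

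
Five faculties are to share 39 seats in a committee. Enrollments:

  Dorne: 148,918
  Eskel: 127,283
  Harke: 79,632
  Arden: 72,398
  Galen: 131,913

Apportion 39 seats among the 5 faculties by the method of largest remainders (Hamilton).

Dorne 10; Eskel 9; Harke 6; Arden 5; Galen 9

The standard divisor is 560144/39 ≈ 14362.667.
Standard quotas: Dorne 10.3684, Eskel 8.8621, Harke 5.5444, Arden 5.0407, Galen 9.1844.
Lower quotas: Dorne 10, Eskel 8, Harke 5, Arden 5, Galen 9 (sum 37, leaving 2 seats).
Remainders in descending order: Eskel 0.8621, Harke 0.5444, Dorne 0.3684, Galen 0.1844, Arden 0.0407.
Largest remainders: Eskel, Harke receive the extra seats.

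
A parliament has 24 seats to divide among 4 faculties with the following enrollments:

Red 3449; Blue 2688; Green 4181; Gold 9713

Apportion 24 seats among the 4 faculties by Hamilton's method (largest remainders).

Red 4, Blue 3, Green 5, Gold 12

The standard divisor is 20031/24 ≈ 834.625.
Standard quotas: Red 4.1324, Blue 3.2206, Green 5.0094, Gold 11.6376.
Lower quotas: Red 4, Blue 3, Green 5, Gold 11 (sum 23, leaving 1 seat).
Remainders in descending order: Gold 0.6376, Blue 0.2206, Red 0.1324, Green 0.0094.
Largest remainder: Gold receives the extra seat.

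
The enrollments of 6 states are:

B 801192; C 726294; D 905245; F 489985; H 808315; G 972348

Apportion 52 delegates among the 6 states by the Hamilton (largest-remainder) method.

B 9; C 8; D 10; F 5; H 9; G 11

The standard divisor is 4703379/52 ≈ 90449.596.
Standard quotas: B 8.8579, C 8.0298, D 10.0083, F 5.4172, H 8.9366, G 10.7502.
Lower quotas: B 8, C 8, D 10, F 5, H 8, G 10 (sum 49, leaving 3 seats).
Remainders in descending order: H 0.9366, B 0.8579, G 0.7502, F 0.4172, C 0.0298, D 0.0083.
Largest remainders: H, B, G receive the extra seats.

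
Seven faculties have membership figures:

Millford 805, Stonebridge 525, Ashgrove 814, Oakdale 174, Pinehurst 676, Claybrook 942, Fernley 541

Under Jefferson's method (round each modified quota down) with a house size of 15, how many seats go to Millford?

3

Standard divisor 4477/15 ≈ 298.467; standard quotas: Millford 2.697, Stonebridge 1.759, Ashgrove 2.727, Oakdale 0.583, Pinehurst 2.265, Claybrook 3.156, Fernley 1.813.
Rounding down gives 2, 1, 2, 0, 2, 3, 1 = 11 seats, so the divisor must be adjusted.
With modified divisor 250: modified quotas Millford 3.220, Stonebridge 2.100, Ashgrove 3.256, Oakdale 0.696, Pinehurst 2.704, Claybrook 3.768, Fernley 2.164.
Rounding down: Millford 3, Stonebridge 2, Ashgrove 3, Oakdale 0, Pinehurst 2, Claybrook 3, Fernley 2 (total 15).
Millford receives 3.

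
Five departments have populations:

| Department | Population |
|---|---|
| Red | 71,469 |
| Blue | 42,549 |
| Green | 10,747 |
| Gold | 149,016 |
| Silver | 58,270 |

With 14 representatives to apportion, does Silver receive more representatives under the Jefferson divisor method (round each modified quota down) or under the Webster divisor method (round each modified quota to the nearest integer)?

Jefferson: Red 3, Blue 2, Green 0, Gold 7, Silver 2.
Webster: Red 3, Blue 2, Green 0, Gold 6, Silver 3.
Silver gets 2 under Jefferson and 3 under Webster.

Webster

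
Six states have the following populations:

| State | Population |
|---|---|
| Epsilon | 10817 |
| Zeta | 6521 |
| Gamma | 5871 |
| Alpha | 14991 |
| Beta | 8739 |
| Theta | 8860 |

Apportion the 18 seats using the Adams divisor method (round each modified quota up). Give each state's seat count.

Epsilon 3; Zeta 2; Gamma 2; Alpha 5; Beta 3; Theta 3

Standard divisor 55799/18 ≈ 3099.944; standard quotas: Epsilon 3.489, Zeta 2.104, Gamma 1.894, Alpha 4.836, Beta 2.819, Theta 2.858.
Rounding up gives 4, 3, 2, 5, 3, 3 = 20 seats, so the divisor must be adjusted.
With modified divisor 3700: modified quotas Epsilon 2.924, Zeta 1.762, Gamma 1.587, Alpha 4.052, Beta 2.362, Theta 2.395.
Rounding up: Epsilon 3, Zeta 2, Gamma 2, Alpha 5, Beta 3, Theta 3 (total 18).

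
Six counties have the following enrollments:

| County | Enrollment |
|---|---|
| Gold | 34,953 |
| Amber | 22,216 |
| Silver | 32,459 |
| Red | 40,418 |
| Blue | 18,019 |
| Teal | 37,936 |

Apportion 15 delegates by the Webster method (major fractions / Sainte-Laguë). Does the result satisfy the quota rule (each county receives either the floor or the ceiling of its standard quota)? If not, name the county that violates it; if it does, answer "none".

none

Standard quotas: Gold 2.819, Amber 1.792, Silver 2.618, Red 3.259, Blue 1.453, Teal 3.059.
Webster allocation: Gold 3, Amber 2, Silver 3, Red 3, Blue 1, Teal 3.
Every allocation lies between the lower and upper quota.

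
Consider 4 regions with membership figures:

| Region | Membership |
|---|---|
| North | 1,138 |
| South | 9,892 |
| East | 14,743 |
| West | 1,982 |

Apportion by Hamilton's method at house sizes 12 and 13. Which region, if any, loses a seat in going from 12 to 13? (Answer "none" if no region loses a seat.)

North

At 12 seats: North 1, South 4, East 6, West 1.
At 13 seats: North 0, South 5, East 7, West 1.
North drops from 1 to 0.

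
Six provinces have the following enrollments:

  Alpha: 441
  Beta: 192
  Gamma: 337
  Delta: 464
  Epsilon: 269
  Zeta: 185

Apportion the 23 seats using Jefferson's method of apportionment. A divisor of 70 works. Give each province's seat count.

With modified divisor 70: modified quotas Alpha 6.300, Beta 2.743, Gamma 4.814, Delta 6.629, Epsilon 3.843, Zeta 2.643.
Rounding down: Alpha 6, Beta 2, Gamma 4, Delta 6, Epsilon 3, Zeta 2 (total 23).

Alpha 6, Beta 2, Gamma 4, Delta 6, Epsilon 3, Zeta 2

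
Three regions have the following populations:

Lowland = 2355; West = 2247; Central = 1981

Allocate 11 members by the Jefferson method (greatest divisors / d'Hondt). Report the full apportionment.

Standard divisor 6583/11 ≈ 598.455; standard quotas: Lowland 3.935, West 3.755, Central 3.310.
Rounding down gives 3, 3, 3 = 9 seats, so the divisor must be adjusted.
With modified divisor 500: modified quotas Lowland 4.710, West 4.494, Central 3.962.
Rounding down: Lowland 4, West 4, Central 3 (total 11).

Lowland: 4; West: 4; Central: 3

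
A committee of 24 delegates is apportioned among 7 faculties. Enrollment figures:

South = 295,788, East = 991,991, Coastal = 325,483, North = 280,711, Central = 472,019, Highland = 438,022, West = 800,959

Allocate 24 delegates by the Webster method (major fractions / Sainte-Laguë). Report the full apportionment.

Standard divisor 3604973/24 ≈ 150207.208; standard quotas: South 1.969, East 6.604, Coastal 2.167, North 1.869, Central 3.142, Highland 2.916, West 5.332.
Rounding to the nearest integer gives South 2, East 7, Coastal 2, North 2, Central 3, Highland 3, West 5 — total 24, matching the house size, so no adjustment is needed.

South: 2, East: 7, Coastal: 2, North: 2, Central: 3, Highland: 3, West: 5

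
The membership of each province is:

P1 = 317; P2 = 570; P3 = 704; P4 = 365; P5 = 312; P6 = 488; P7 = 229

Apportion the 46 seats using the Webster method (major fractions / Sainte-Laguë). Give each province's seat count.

P1: 5; P2: 9; P3: 11; P4: 6; P5: 5; P6: 7; P7: 3

Standard divisor 2985/46 ≈ 64.891; standard quotas: P1 4.885, P2 8.784, P3 10.849, P4 5.625, P5 4.808, P6 7.520, P7 3.529.
Rounding to the nearest integer gives 5, 9, 11, 6, 5, 8, 4 = 48 seats, so the divisor must be adjusted.
With modified divisor 66: modified quotas P1 4.803, P2 8.636, P3 10.667, P4 5.530, P5 4.727, P6 7.394, P7 3.470.
Rounding to the nearest integer: P1 5, P2 9, P3 11, P4 6, P5 5, P6 7, P7 3 (total 46).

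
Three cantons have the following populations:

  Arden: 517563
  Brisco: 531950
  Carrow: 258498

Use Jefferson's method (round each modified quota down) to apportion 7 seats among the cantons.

Arden 3; Brisco 3; Carrow 1

Standard divisor 1308011/7 ≈ 186858.714; standard quotas: Arden 2.770, Brisco 2.847, Carrow 1.383.
Rounding down gives 2, 2, 1 = 5 seats, so the divisor must be adjusted.
With modified divisor 152800: modified quotas Arden 3.387, Brisco 3.481, Carrow 1.692.
Rounding down: Arden 3, Brisco 3, Carrow 1 (total 7).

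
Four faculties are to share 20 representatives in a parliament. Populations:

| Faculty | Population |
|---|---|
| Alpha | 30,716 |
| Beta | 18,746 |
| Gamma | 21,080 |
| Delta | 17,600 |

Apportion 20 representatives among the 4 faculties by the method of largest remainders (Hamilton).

Alpha 7; Beta 4; Gamma 5; Delta 4

Standard divisor: 88142 ÷ 20 ≈ 4407.1.
Standard quotas: Alpha 6.9697, Beta 4.2536, Gamma 4.7832, Delta 3.9936.
Lower quotas: Alpha 6, Beta 4, Gamma 4, Delta 3 (sum 17, leaving 3 seats).
Remainders in descending order: Delta 0.9936, Alpha 0.9697, Gamma 0.7832, Beta 0.2536.
Largest remainders: Delta, Alpha, Gamma receive the extra seats.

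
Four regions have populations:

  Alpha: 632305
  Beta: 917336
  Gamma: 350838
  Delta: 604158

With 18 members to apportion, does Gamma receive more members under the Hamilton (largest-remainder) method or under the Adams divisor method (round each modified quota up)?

Hamilton: Alpha 5, Beta 7, Gamma 2, Delta 4.
Adams: Alpha 5, Beta 6, Gamma 3, Delta 4.
Gamma gets 2 under Hamilton and 3 under Adams.

Adams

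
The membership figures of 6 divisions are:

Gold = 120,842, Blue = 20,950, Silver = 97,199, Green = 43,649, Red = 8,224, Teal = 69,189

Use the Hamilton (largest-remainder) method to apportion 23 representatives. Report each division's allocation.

Gold 8; Blue 1; Silver 6; Green 3; Red 1; Teal 4

Standard divisor: 360053 ÷ 23 ≈ 15654.478.
Standard quotas: Gold 7.7193, Blue 1.3383, Silver 6.2090, Green 2.7883, Red 0.5253, Teal 4.4198.
Lower quotas: Gold 7, Blue 1, Silver 6, Green 2, Red 0, Teal 4 (sum 20, leaving 3 seats).
Remainders in descending order: Green 0.7883, Gold 0.7193, Red 0.5253, Teal 0.4198, Blue 0.3383, Silver 0.2090.
The surplus seats go to Green, Gold, Red.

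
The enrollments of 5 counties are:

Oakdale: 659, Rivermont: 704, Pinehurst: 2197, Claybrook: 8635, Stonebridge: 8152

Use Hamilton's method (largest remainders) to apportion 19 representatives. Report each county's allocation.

Oakdale 1; Rivermont 1; Pinehurst 2; Claybrook 8; Stonebridge 7

Total 20347; standard divisor 20347/19 ≈ 1070.895.
Standard quotas: Oakdale 0.6154, Rivermont 0.6574, Pinehurst 2.0516, Claybrook 8.0634, Stonebridge 7.6123.
Lower quotas: Oakdale 0, Rivermont 0, Pinehurst 2, Claybrook 8, Stonebridge 7 (sum 17, leaving 2 seats).
Remainders in descending order: Rivermont 0.6574, Oakdale 0.6154, Stonebridge 0.6123, Claybrook 0.0634, Pinehurst 0.0516.
Largest remainders: Rivermont, Oakdale receive the extra seats.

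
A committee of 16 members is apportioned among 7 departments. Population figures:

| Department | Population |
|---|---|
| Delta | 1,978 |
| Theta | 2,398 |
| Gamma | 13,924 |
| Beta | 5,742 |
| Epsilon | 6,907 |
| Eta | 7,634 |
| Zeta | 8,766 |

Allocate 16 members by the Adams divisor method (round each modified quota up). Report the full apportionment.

Delta 1; Theta 1; Gamma 4; Beta 2; Epsilon 2; Eta 3; Zeta 3

Standard divisor 47349/16 ≈ 2959.312; standard quotas: Delta 0.668, Theta 0.810, Gamma 4.705, Beta 1.940, Epsilon 2.334, Eta 2.580, Zeta 2.962.
Rounding up gives 1, 1, 5, 2, 3, 3, 3 = 18 seats, so the divisor must be adjusted.
With modified divisor 3600: modified quotas Delta 0.549, Theta 0.666, Gamma 3.868, Beta 1.595, Epsilon 1.919, Eta 2.121, Zeta 2.435.
Rounding up: Delta 1, Theta 1, Gamma 4, Beta 2, Epsilon 2, Eta 3, Zeta 3 (total 16).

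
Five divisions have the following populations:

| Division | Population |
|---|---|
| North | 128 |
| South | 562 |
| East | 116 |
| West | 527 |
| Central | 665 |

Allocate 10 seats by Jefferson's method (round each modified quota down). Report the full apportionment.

North 0; South 3; East 0; West 3; Central 4

Standard divisor 1998/10 ≈ 199.8; standard quotas: North 0.641, South 2.813, East 0.581, West 2.638, Central 3.328.
Rounding down gives 0, 2, 0, 2, 3 = 7 seats, so the divisor must be adjusted.
With modified divisor 150: modified quotas North 0.853, South 3.747, East 0.773, West 3.513, Central 4.433.
Rounding down: North 0, South 3, East 0, West 3, Central 4 (total 10).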